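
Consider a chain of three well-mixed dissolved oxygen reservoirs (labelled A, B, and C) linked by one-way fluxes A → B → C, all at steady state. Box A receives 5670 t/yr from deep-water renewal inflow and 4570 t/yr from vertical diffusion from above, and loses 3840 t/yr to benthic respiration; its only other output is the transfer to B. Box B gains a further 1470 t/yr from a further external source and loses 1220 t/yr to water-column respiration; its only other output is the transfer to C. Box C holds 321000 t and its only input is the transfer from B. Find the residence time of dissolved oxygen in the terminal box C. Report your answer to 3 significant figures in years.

48.3 yr

Box A: F(A→B) = (5670 + 4570) − 3840 = 6400.0 t/yr.
Box B: F(B→C) = (6400.0 + 1470) − 1220 = 6650.0 t/yr.
Box C throughput = its input = 6650.0 t/yr; τ = 321000 / 6650.0 = 48.27 yr.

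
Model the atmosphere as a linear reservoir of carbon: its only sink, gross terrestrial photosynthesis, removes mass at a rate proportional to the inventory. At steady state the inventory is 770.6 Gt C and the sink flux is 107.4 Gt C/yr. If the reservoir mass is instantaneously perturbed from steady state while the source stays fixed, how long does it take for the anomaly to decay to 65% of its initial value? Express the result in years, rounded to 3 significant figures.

3.09 yr

For a linear reservoir the anomaly decays as exp(−t/τ) with τ = M/F = 770.6/107.4 = 7.175 yr.
exp(−t/τ) = 0.65 ⇒ t = −τ ln(0.65) = 7.175 × 0.4308 = 3.091 yr.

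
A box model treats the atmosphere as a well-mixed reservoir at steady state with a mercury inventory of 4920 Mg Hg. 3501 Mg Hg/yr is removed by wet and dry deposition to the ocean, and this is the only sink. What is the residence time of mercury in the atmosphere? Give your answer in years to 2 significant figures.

τ = M / F = 4920 / 3501 = 1.405 yr.

1.4 yr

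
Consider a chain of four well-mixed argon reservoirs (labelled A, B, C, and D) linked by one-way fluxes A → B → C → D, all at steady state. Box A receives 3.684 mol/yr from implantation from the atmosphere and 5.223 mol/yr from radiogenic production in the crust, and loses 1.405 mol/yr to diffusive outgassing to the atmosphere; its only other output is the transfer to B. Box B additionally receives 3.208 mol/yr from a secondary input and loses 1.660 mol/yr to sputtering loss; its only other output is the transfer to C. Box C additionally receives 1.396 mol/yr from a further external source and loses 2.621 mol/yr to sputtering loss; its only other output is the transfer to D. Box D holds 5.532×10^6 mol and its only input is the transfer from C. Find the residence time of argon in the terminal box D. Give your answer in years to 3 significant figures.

Box A: F(A→B) = (3.684 + 5.223) − 1.405 = 7.5020 mol/yr.
Box B: F(B→C) = (7.5020 + 3.208) − 1.660 = 9.0500 mol/yr.
Box C: F(C→D) = (9.0500 + 1.396) − 2.621 = 7.8250 mol/yr.
Box D throughput = its input = 7.8250 mol/yr; τ = 5.532×10^6 / 7.8250 = 707000 yr.

707000 yr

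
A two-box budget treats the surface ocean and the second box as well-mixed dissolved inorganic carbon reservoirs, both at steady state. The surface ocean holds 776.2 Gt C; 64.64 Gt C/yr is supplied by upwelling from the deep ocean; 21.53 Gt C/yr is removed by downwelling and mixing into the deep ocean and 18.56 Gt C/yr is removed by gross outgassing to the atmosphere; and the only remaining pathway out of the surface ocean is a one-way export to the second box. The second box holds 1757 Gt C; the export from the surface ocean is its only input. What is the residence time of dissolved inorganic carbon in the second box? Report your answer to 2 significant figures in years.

Balance the surface ocean: ΣF_in = 64.640 Gt C/yr.
Export to the second box = ΣF_in − (21.53 + 18.56) = 24.550 Gt C/yr.
At steady state the output of the second box equals its input, 24.550 Gt C/yr.
τ = M / F = 1757 / 24.550 = 71.57 yr.

72 yr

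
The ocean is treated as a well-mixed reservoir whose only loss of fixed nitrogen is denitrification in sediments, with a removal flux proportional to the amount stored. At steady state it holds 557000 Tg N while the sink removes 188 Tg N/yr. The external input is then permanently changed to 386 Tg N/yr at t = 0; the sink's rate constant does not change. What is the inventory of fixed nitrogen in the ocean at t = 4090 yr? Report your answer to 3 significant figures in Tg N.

996000 Tg N

Residence time τ = M₀/F₀ = 2963 yr. The eventual steady state is M_∞ = M₀·(F₁/F₀) = 557000 × 386/188 = 1.1436×10^6 Tg N.
The anomaly ΔM(t) = M(t) − M_∞ decays as ΔM₀·e^(−t/τ) with ΔM₀ = 557000 − 1.1436×10^6 = −586600 Tg N.
At t = 4090 yr, e^(−t/τ) = e^(−1.380) = 0.2515, so ΔM = −147500 Tg N and M = 1.1436×10^6 − 147500 = 996110 Tg N.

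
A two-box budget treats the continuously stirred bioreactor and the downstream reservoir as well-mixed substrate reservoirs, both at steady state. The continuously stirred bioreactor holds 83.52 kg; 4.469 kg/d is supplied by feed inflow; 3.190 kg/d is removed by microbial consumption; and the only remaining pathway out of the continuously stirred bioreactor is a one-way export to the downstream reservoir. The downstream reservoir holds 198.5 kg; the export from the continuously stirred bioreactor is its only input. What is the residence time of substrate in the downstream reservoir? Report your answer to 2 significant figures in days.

160 d

Balance the continuously stirred bioreactor: ΣF_in = 4.4690 kg/d.
Export to the downstream reservoir = ΣF_in − (3.190) = 1.2790 kg/d.
At steady state the output of the downstream reservoir equals its input, 1.2790 kg/d.
τ = M / F = 198.5 / 1.2790 = 155.2 d.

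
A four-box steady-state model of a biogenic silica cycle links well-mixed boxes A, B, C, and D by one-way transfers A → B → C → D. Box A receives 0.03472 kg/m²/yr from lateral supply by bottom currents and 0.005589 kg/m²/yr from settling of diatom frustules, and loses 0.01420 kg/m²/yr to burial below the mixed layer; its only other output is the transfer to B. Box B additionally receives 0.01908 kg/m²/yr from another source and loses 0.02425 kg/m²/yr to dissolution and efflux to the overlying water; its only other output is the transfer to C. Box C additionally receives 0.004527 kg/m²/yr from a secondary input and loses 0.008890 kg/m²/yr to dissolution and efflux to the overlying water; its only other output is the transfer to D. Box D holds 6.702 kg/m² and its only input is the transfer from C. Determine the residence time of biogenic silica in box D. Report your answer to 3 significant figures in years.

404 yr

Box A: F(A→B) = (0.03472 + 0.005589) − 0.01420 = 0.026109 kg/m²/yr.
Box B: F(B→C) = (0.026109 + 0.01908) − 0.02425 = 0.020939 kg/m²/yr.
Box C: F(C→D) = (0.020939 + 0.004527) − 0.008890 = 0.016576 kg/m²/yr.
Box D throughput = its input = 0.016576 kg/m²/yr; τ = 6.702 / 0.016576 = 404.3 yr.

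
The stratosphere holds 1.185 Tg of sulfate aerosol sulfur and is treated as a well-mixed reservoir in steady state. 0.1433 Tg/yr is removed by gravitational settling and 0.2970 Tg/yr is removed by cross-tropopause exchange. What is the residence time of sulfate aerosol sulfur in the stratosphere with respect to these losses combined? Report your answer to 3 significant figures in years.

Total removal = 0.1433 + 0.2970 = 0.44030 Tg/yr.
τ = M / ΣF_out = 1.185 / 0.44030 = 2.691 yr.

2.69 yr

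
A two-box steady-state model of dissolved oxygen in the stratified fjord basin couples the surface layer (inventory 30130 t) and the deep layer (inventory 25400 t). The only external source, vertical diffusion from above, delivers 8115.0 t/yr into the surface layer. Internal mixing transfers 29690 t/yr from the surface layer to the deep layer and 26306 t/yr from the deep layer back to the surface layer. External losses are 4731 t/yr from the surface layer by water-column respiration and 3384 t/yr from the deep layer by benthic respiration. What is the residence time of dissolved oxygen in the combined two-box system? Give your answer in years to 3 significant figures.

Residence time in the combined system uses the total inventory and the total *external* removal — internal exchanges between the two boxes cancel.
M_total = 30130 + 25400 = 55530 t.
ΣF_external_out = 4731 + 3384 = 8115.0 t/yr.
τ = M_total / ΣF_ext = 55530 / 8115.0 = 6.843 yr.

6.84 yr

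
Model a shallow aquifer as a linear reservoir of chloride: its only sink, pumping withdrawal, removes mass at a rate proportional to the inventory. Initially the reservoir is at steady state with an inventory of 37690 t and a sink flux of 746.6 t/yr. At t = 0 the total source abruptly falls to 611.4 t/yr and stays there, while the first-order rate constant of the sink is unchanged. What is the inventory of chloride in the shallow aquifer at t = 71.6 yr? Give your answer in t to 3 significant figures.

32500 t

The sink rate constant is k = F₀/M₀ = 746.6/37690 = 0.01981 yr⁻¹.
Solving dM/dt = F₁ − kM with M(0) = M₀ gives M(t) = F₁/k + (M₀ − F₁/k)·e^(−kt).
F₁/k = 611.4/0.01981 = 30865 t; kt = 0.01981 × 71.6 = 1.418, e^(−kt) = 0.2421.
M(71.6) = 30865 + (37690 − 30865) × 0.2421 = 30865 + 1653 = 32517 t.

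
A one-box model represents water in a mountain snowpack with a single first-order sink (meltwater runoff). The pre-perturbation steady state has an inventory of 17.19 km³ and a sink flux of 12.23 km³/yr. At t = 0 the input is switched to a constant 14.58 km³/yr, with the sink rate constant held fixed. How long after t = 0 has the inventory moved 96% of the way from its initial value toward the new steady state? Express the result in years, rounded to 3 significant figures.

τ = M₀/F₀ = 17.19/12.23 = 1.406 yr.
The remaining gap fraction is e^(−t/τ); 96% covered ⇒ e^(−t/τ) = 0.0400.
t = −τ ln(0.0400) = 1.406 × 3.219 = 4.524 yr.

4.52 yr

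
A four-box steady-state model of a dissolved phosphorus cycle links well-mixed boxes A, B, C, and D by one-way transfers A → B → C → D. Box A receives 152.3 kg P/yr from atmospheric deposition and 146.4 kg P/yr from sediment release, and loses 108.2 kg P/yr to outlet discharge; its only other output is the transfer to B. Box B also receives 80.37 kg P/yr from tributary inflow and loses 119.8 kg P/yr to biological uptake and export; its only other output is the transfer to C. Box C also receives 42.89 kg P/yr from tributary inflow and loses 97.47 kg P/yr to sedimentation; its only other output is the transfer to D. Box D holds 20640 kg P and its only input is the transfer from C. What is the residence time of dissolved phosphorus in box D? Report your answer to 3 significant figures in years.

Box A: F(A→B) = (152.3 + 146.4) − 108.2 = 190.50 kg P/yr.
Box B: F(B→C) = (190.50 + 80.37) − 119.8 = 151.07 kg P/yr.
Box C: F(C→D) = (151.07 + 42.89) − 97.47 = 96.490 kg P/yr.
Box D throughput = its input = 96.490 kg P/yr; τ = 20640 / 96.490 = 213.9 yr.

214 yr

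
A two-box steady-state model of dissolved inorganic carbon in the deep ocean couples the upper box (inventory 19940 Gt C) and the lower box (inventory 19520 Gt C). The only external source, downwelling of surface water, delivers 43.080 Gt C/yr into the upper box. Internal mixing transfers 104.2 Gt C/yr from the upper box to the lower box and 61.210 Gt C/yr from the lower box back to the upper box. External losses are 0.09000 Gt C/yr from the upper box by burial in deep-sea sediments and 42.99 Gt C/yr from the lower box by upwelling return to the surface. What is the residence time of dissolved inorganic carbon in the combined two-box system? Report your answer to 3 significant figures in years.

916 yr

For the system as a whole, the A↔B exchange is internal and contributes nothing to the throughput; only the external sinks remove mass.
M_total = 19940 + 19520 = 39460 Gt C.
ΣF_external_out = 0.09000 + 42.99 = 43.080 Gt C/yr.
τ = M_total / ΣF_ext = 39460 / 43.080 = 916.0 yr.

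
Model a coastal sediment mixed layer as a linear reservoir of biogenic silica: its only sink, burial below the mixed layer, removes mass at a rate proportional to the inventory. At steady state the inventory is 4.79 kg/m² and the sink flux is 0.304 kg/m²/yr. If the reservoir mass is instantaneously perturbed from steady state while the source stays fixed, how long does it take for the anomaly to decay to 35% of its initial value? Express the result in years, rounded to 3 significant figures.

For a linear reservoir the anomaly decays as exp(−t/τ) with τ = M/F = 4.79/0.304 = 15.76 yr.
exp(−t/τ) = 0.35 ⇒ t = −τ ln(0.35) = 15.76 × 1.050 = 16.54 yr.

16.5 yr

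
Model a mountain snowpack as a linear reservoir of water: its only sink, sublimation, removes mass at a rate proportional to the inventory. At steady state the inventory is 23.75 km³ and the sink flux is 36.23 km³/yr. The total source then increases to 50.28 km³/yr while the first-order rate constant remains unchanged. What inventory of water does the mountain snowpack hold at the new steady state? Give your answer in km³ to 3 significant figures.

33.0 km³

Rate constant k = F/M = 36.23 / 23.75 = 1.525 yr⁻¹.
At the new steady state, source = k·M_new ⇒ M_new = 50.28 / 1.525 = 32.96 km³.
(Equivalently M_new = M × F_new/F_old = 23.75 × 50.28/36.23.)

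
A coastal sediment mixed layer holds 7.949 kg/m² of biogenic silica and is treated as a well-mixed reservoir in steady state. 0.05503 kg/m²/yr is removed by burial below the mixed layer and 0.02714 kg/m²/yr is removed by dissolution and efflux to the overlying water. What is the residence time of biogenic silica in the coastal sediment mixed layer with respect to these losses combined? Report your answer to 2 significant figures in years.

97 yr

Total removal = 0.05503 + 0.02714 = 0.082170 kg/m²/yr.
τ = M / ΣF_out = 7.949 / 0.082170 = 96.74 yr.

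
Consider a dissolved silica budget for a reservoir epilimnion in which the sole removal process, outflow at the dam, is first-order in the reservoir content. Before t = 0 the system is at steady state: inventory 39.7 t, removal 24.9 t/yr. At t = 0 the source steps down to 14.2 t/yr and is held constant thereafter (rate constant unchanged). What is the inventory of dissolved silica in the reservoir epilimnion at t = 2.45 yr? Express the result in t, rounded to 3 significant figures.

26.3 t

τ = M₀/F₀ = 39.7/24.9 = 1.594 yr; rate constant k = 1/τ.
New steady state M_∞ = F₁/k = F₁·τ = 14.2 × 1.594 = 22.640 t.
M(t) = M_∞ + (M₀ − M_∞)·e^(−t/τ); t/τ = 2.45/1.594 = 1.537, so e^(−t/τ) = 0.2151.
M(t) = 22.640 + 17.06 × 0.2151 = 26.310 t.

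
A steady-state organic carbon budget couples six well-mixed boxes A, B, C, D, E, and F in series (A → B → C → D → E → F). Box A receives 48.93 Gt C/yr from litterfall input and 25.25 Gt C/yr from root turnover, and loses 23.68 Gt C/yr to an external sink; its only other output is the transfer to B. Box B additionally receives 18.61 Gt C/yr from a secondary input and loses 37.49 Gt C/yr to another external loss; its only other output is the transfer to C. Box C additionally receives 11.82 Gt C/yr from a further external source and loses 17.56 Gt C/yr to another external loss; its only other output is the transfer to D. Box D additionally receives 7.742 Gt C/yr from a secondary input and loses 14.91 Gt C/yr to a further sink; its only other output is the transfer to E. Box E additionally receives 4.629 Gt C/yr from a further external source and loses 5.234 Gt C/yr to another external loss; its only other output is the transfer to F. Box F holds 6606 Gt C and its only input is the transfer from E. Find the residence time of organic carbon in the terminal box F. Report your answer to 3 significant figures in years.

365 yr

Box A: F(A→B) = (48.93 + 25.25) − 23.68 = 50.500 Gt C/yr.
Box B: F(B→C) = (50.500 + 18.61) − 37.49 = 31.620 Gt C/yr.
Box C: F(C→D) = (31.620 + 11.82) − 17.56 = 25.880 Gt C/yr.
Box D: F(D→E) = (25.880 + 7.742) − 14.91 = 18.712 Gt C/yr.
Box E: F(E→F) = (18.712 + 4.629) − 5.234 = 18.107 Gt C/yr.
Box F throughput = its input = 18.107 Gt C/yr; τ = 6606 / 18.107 = 364.8 yr.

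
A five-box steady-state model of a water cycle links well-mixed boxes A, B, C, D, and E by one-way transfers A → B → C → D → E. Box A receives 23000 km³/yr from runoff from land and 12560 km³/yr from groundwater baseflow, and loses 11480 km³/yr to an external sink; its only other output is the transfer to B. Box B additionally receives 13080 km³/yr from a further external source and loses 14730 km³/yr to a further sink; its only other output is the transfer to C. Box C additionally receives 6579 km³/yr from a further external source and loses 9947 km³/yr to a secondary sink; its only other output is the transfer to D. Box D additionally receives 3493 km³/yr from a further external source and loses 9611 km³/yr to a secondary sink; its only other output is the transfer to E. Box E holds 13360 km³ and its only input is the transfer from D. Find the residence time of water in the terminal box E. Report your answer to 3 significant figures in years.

1.03 yr

Box A: F(A→B) = (23000 + 12560) − 11480 = 24080 km³/yr.
Box B: F(B→C) = (24080 + 13080) − 14730 = 22430 km³/yr.
Box C: F(C→D) = (22430 + 6579) − 9947 = 19062 km³/yr.
Box D: F(D→E) = (19062 + 3493) − 9611 = 12944 km³/yr.
Box E throughput = its input = 12944 km³/yr; τ = 13360 / 12944 = 1.032 yr.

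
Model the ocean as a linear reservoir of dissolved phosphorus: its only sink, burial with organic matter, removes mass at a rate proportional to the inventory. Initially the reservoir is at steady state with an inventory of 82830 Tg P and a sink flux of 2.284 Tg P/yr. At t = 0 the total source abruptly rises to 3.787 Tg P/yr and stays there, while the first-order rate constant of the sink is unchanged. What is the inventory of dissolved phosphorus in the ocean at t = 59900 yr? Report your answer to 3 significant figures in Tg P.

τ = M₀/F₀ = 82830/2.284 = 36270 yr; rate constant k = 1/τ.
New steady state M_∞ = F₁/k = F₁·τ = 3.787 × 36270 = 137340 Tg P.
M(t) = M_∞ + (M₀ − M_∞)·e^(−t/τ); t/τ = 59900/36270 = 1.652, so e^(−t/τ) = 0.1917.
M(t) = 137340 − 54510 × 0.1917 = 126890 Tg P.

127000 Tg P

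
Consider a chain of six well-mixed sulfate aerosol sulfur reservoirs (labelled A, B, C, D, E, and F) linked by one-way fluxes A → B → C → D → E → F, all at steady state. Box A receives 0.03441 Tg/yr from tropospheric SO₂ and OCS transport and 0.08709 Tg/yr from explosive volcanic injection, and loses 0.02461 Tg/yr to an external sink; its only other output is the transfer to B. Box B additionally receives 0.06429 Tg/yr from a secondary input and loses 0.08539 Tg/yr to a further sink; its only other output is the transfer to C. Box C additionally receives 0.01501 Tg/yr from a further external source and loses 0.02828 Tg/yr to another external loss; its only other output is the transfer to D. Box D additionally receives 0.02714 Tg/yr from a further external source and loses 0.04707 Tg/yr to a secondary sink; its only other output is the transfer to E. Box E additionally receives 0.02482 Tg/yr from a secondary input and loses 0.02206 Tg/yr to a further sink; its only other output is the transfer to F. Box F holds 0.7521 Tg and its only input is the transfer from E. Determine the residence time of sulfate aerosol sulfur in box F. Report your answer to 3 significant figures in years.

16.6 yr

Box A: F(A→B) = (0.03441 + 0.08709) − 0.02461 = 0.096890 Tg/yr.
Box B: F(B→C) = (0.096890 + 0.06429) − 0.08539 = 0.075790 Tg/yr.
Box C: F(C→D) = (0.075790 + 0.01501) − 0.02828 = 0.062520 Tg/yr.
Box D: F(D→E) = (0.062520 + 0.02714) − 0.04707 = 0.042590 Tg/yr.
Box E: F(E→F) = (0.042590 + 0.02482) − 0.02206 = 0.045350 Tg/yr.
Box F throughput = its input = 0.045350 Tg/yr; τ = 0.7521 / 0.045350 = 16.58 yr.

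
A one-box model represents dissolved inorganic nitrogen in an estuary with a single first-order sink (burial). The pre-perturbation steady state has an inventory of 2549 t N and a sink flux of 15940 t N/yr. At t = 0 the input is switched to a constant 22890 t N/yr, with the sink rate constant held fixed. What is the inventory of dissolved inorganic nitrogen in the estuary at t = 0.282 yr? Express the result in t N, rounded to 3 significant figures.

3470 t N

Residence time τ = M₀/F₀ = 0.1599 yr. The eventual steady state is M_∞ = M₀·(F₁/F₀) = 2549 × 22890/15940 = 3660.4 t N.
The anomaly ΔM(t) = M(t) − M_∞ decays as ΔM₀·e^(−t/τ) with ΔM₀ = 2549 − 3660.4 = −1111 t N.
At t = 0.282 yr, e^(−t/τ) = e^(−1.763) = 0.1714, so ΔM = −190.5 t N and M = 3660.4 − 190.5 = 3469.8 t N.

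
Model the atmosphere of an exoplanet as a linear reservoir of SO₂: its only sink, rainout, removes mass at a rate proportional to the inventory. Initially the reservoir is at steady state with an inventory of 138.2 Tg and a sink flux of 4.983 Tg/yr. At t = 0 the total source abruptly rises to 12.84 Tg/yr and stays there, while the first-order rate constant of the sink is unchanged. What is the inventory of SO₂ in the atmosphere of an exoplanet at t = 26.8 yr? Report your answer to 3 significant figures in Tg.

273 Tg

τ = M₀/F₀ = 138.2/4.983 = 27.73 yr; rate constant k = 1/τ.
New steady state M_∞ = F₁/k = F₁·τ = 12.84 × 27.73 = 356.11 Tg.
M(t) = M_∞ + (M₀ − M_∞)·e^(−t/τ); t/τ = 26.8/27.73 = 0.9663, so e^(−t/τ) = 0.3805.
M(t) = 356.11 − 217.9 × 0.3805 = 273.20 Tg.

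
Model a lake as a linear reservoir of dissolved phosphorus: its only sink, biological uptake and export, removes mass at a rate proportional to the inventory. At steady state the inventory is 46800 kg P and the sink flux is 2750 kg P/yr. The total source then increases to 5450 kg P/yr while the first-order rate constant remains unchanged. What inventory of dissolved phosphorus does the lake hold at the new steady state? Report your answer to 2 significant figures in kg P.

93000 kg P

Rate constant k = F/M = 2750 / 46800 = 0.05876 yr⁻¹.
At the new steady state, source = k·M_new ⇒ M_new = 5450 / 0.05876 = 92750 kg P.
(Equivalently M_new = M × F_new/F_old = 46800 × 5450/2750.)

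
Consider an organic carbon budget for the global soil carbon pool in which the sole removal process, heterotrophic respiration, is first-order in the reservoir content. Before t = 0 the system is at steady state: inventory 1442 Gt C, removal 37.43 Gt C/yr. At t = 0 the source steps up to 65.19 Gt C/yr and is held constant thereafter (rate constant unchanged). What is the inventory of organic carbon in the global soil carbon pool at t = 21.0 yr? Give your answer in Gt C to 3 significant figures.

Residence time τ = M₀/F₀ = 38.53 yr. The eventual steady state is M_∞ = M₀·(F₁/F₀) = 1442 × 65.19/37.43 = 2511.5 Gt C.
The anomaly ΔM(t) = M(t) − M_∞ decays as ΔM₀·e^(−t/τ) with ΔM₀ = 1442 − 2511.5 = −1069 Gt C.
At t = 21.0 yr, e^(−t/τ) = e^(−0.5451) = 0.5798, so ΔM = −620.1 Gt C and M = 2511.5 − 620.1 = 1891.4 Gt C.

1890 Gt C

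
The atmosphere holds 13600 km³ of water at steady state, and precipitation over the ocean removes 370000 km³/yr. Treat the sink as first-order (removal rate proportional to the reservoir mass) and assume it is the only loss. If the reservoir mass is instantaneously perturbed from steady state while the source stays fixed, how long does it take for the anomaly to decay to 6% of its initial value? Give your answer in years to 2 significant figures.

For a linear reservoir the anomaly decays as exp(−t/τ) with τ = M/F = 13600/370000 = 0.03676 yr.
exp(−t/τ) = 0.06 ⇒ t = −τ ln(0.06) = 0.03676 × 2.813 = 0.1034 yr.

0.10 yr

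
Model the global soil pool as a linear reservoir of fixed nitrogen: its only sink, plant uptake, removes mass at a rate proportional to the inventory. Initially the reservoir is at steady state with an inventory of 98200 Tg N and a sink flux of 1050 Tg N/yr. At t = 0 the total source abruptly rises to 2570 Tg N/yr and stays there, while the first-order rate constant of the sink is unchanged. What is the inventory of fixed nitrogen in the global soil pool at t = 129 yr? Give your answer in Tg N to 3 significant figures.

205000 Tg N

The sink rate constant is k = F₀/M₀ = 1050/98200 = 0.01069 yr⁻¹.
Solving dM/dt = F₁ − kM with M(0) = M₀ gives M(t) = F₁/k + (M₀ − F₁/k)·e^(−kt).
F₁/k = 2570/0.01069 = 240360 Tg N; kt = 0.01069 × 129 = 1.379, e^(−kt) = 0.2517.
M(129) = 240360 + (98200 − 240360) × 0.2517 = 240360 − 35790 = 204570 Tg N.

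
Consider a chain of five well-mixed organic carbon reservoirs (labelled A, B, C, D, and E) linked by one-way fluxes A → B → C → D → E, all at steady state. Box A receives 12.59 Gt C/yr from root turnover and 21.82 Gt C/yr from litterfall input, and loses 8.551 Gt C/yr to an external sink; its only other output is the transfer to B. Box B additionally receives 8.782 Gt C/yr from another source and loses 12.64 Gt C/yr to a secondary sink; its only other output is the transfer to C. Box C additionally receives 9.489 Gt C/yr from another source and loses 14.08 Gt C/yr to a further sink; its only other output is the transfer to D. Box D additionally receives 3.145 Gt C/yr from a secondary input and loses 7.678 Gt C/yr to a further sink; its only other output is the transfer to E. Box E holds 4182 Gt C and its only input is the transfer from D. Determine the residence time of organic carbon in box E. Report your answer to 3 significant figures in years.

325 yr

Box A: F(A→B) = (12.59 + 21.82) − 8.551 = 25.859 Gt C/yr.
Box B: F(B→C) = (25.859 + 8.782) − 12.64 = 22.001 Gt C/yr.
Box C: F(C→D) = (22.001 + 9.489) − 14.08 = 17.410 Gt C/yr.
Box D: F(D→E) = (17.410 + 3.145) − 7.678 = 12.877 Gt C/yr.
Box E throughput = its input = 12.877 Gt C/yr; τ = 4182 / 12.877 = 324.8 yr.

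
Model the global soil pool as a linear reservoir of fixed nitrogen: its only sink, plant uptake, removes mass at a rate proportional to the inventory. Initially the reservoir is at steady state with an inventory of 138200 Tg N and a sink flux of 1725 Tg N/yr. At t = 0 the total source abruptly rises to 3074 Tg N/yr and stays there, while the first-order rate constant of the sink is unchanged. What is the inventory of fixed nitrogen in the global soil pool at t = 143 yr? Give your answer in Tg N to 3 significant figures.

The sink rate constant is k = F₀/M₀ = 1725/138200 = 0.01248 yr⁻¹.
Solving dM/dt = F₁ − kM with M(0) = M₀ gives M(t) = F₁/k + (M₀ − F₁/k)·e^(−kt).
F₁/k = 3074/0.01248 = 246280 Tg N; kt = 0.01248 × 143 = 1.785, e^(−kt) = 0.1678.
M(143) = 246280 + (138200 − 246280) × 0.1678 = 246280 − 18140 = 228140 Tg N.

228000 Tg N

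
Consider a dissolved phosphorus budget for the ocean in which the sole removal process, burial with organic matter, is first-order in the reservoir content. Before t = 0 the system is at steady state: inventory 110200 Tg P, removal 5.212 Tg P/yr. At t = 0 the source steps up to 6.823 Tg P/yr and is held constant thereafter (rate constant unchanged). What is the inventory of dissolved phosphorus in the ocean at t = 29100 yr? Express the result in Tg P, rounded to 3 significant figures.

136000 Tg P

Residence time τ = M₀/F₀ = 21140 yr. The eventual steady state is M_∞ = M₀·(F₁/F₀) = 110200 × 6.823/5.212 = 144260 Tg P.
The anomaly ΔM(t) = M(t) − M_∞ decays as ΔM₀·e^(−t/τ) with ΔM₀ = 110200 − 144260 = −34060 Tg P.
At t = 29100 yr, e^(−t/τ) = e^(−1.376) = 0.2525, so ΔM = −8601 Tg P and M = 144260 − 8601 = 135660 Tg P.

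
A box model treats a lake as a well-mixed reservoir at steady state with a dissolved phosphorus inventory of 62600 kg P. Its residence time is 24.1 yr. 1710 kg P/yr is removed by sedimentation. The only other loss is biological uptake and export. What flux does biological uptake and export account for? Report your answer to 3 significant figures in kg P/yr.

Total removal F = M/τ = 62600 / 24.1 = 2598 kg P/yr.
Biological uptake and export = F − (1710) = 2598 − 1710 = 887.5 kg P/yr.

888 kg P/yr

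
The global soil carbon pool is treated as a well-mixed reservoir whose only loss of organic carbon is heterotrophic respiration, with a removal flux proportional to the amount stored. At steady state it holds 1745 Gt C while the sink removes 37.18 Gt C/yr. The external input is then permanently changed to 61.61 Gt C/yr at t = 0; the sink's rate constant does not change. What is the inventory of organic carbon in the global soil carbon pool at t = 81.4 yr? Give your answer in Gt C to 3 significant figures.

2690 Gt C

Residence time τ = M₀/F₀ = 46.93 yr. The eventual steady state is M_∞ = M₀·(F₁/F₀) = 1745 × 61.61/37.18 = 2891.6 Gt C.
The anomaly ΔM(t) = M(t) − M_∞ decays as ΔM₀·e^(−t/τ) with ΔM₀ = 1745 − 2891.6 = −1147 Gt C.
At t = 81.4 yr, e^(−t/τ) = e^(−1.734) = 0.1765, so ΔM = −202.4 Gt C and M = 2891.6 − 202.4 = 2689.2 Gt C.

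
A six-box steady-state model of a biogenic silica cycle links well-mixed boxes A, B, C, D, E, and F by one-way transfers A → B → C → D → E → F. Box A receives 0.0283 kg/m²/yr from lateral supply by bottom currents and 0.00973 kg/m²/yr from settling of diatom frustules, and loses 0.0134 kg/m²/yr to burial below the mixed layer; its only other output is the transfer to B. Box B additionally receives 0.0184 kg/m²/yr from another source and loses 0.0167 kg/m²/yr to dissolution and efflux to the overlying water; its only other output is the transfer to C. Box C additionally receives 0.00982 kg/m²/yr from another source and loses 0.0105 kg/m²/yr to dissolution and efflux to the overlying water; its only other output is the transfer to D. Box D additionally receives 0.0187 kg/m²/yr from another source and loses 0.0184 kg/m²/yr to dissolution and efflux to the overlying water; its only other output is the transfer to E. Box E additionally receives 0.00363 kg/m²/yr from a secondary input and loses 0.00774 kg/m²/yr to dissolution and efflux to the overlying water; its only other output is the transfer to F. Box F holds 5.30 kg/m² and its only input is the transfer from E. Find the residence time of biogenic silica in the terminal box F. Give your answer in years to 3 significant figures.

243 yr

Box A: F(A→B) = (0.0283 + 0.00973) − 0.0134 = 0.024630 kg/m²/yr.
Box B: F(B→C) = (0.024630 + 0.0184) − 0.0167 = 0.026330 kg/m²/yr.
Box C: F(C→D) = (0.026330 + 0.00982) − 0.0105 = 0.025650 kg/m²/yr.
Box D: F(D→E) = (0.025650 + 0.0187) − 0.0184 = 0.025950 kg/m²/yr.
Box E: F(E→F) = (0.025950 + 0.00363) − 0.00774 = 0.021840 kg/m²/yr.
Box F throughput = its input = 0.021840 kg/m²/yr; τ = 5.30 / 0.021840 = 242.7 yr.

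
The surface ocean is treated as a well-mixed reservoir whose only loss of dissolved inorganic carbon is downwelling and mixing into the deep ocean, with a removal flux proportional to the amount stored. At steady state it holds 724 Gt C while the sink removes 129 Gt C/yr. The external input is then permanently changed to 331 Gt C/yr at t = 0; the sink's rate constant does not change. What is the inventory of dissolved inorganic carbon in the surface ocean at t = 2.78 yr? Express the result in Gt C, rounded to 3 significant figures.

The sink rate constant is k = F₀/M₀ = 129/724 = 0.1782 yr⁻¹.
Solving dM/dt = F₁ − kM with M(0) = M₀ gives M(t) = F₁/k + (M₀ − F₁/k)·e^(−kt).
F₁/k = 331/0.1782 = 1857.7 Gt C; kt = 0.1782 × 2.78 = 0.4953, e^(−kt) = 0.6094.
M(2.78) = 1857.7 + (724 − 1857.7) × 0.6094 = 1857.7 − 690.8 = 1166.9 Gt C.

1170 Gt C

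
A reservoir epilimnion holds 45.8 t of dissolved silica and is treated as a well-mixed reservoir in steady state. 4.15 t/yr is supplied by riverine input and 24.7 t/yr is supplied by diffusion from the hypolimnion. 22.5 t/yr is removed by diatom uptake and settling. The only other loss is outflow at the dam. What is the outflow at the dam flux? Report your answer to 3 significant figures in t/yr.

At steady state ΣF_in = ΣF_out.
ΣF_in = 4.15 + 24.7 = 28.850 t/yr.
Outflow at the dam flux = ΣF_in − (22.5) = 28.850 − 22.50 = 6.350 t/yr.

6.35 t/yr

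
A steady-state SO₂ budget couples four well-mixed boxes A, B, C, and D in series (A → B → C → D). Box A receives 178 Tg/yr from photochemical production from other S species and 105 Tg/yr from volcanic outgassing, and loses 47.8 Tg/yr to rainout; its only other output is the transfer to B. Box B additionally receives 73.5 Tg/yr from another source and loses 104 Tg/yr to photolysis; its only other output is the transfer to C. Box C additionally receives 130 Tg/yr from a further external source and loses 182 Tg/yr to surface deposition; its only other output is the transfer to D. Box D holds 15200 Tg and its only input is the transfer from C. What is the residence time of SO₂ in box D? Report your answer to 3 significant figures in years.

Box A: F(A→B) = (178 + 105) − 47.8 = 235.20 Tg/yr.
Box B: F(B→C) = (235.20 + 73.5) − 104 = 204.70 Tg/yr.
Box C: F(C→D) = (204.70 + 130) − 182 = 152.70 Tg/yr.
Box D throughput = its input = 152.70 Tg/yr; τ = 15200 / 152.70 = 99.54 yr.

99.5 yr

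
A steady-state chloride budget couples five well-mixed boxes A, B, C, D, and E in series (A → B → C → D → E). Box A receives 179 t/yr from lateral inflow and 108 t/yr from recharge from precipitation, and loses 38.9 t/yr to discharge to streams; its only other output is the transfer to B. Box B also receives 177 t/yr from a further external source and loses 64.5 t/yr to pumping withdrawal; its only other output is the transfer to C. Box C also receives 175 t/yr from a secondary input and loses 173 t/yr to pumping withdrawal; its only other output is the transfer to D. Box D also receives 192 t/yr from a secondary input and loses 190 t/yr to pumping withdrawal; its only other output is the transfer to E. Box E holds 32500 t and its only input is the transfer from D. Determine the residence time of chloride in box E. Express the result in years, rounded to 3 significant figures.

Box A: F(A→B) = (179 + 108) − 38.9 = 248.10 t/yr.
Box B: F(B→C) = (248.10 + 177) − 64.5 = 360.60 t/yr.
Box C: F(C→D) = (360.60 + 175) − 173 = 362.60 t/yr.
Box D: F(D→E) = (362.60 + 192) − 190 = 364.60 t/yr.
Box E throughput = its input = 364.60 t/yr; τ = 32500 / 364.60 = 89.14 yr.

89.1 yr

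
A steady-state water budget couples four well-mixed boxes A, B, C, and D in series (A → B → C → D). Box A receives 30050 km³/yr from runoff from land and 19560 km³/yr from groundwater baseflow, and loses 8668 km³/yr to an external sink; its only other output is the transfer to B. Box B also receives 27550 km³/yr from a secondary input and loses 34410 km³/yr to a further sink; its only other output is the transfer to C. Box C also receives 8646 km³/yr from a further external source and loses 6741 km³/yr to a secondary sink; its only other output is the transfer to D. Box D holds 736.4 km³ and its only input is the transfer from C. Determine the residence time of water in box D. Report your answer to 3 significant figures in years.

Box A: F(A→B) = (30050 + 19560) − 8668 = 40942 km³/yr.
Box B: F(B→C) = (40942 + 27550) − 34410 = 34082 km³/yr.
Box C: F(C→D) = (34082 + 8646) − 6741 = 35987 km³/yr.
Box D throughput = its input = 35987 km³/yr; τ = 736.4 / 35987 = 0.02046 yr.

0.0205 yr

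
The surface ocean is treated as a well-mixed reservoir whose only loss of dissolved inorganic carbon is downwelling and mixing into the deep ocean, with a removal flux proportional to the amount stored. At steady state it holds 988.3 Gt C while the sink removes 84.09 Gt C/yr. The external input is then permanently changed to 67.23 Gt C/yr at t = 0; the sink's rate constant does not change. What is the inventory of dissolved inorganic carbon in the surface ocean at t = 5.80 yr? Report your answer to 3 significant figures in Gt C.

911 Gt C

The sink rate constant is k = F₀/M₀ = 84.09/988.3 = 0.08509 yr⁻¹.
Solving dM/dt = F₁ − kM with M(0) = M₀ gives M(t) = F₁/k + (M₀ − F₁/k)·e^(−kt).
F₁/k = 67.23/0.08509 = 790.15 Gt C; kt = 0.08509 × 5.80 = 0.4935, e^(−kt) = 0.6105.
M(5.80) = 790.15 + (988.3 − 790.15) × 0.6105 = 790.15 + 121.0 = 911.12 Gt C.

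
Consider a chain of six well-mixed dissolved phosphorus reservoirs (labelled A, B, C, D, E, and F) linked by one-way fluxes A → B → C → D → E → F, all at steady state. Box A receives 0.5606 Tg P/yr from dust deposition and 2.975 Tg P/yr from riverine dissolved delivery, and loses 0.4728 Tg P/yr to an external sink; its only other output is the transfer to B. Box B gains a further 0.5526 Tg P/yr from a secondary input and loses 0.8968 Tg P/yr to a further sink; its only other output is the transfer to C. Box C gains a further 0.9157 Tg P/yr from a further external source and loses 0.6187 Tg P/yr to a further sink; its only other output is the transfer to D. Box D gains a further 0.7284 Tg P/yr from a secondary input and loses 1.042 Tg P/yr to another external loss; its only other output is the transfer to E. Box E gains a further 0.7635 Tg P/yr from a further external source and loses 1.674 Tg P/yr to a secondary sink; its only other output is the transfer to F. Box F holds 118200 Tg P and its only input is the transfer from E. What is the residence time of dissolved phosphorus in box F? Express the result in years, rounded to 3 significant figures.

Box A: F(A→B) = (0.5606 + 2.975) − 0.4728 = 3.0628 Tg P/yr.
Box B: F(B→C) = (3.0628 + 0.5526) − 0.8968 = 2.7186 Tg P/yr.
Box C: F(C→D) = (2.7186 + 0.9157) − 0.6187 = 3.0156 Tg P/yr.
Box D: F(D→E) = (3.0156 + 0.7284) − 1.042 = 2.7020 Tg P/yr.
Box E: F(E→F) = (2.7020 + 0.7635) − 1.674 = 1.7915 Tg P/yr.
Box F throughput = its input = 1.7915 Tg P/yr; τ = 118200 / 1.7915 = 65980 yr.

66000 yr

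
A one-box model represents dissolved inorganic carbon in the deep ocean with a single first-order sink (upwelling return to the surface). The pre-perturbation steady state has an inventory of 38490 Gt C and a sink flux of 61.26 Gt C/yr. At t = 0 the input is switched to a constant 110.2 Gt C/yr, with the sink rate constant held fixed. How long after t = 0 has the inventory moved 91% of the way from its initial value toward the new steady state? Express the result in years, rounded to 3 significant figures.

1510 yr

τ = M₀/F₀ = 38490/61.26 = 628.3 yr.
The remaining gap fraction is e^(−t/τ); 91% covered ⇒ e^(−t/τ) = 0.0900.
t = −τ ln(0.0900) = 628.3 × 2.408 = 1513 yr.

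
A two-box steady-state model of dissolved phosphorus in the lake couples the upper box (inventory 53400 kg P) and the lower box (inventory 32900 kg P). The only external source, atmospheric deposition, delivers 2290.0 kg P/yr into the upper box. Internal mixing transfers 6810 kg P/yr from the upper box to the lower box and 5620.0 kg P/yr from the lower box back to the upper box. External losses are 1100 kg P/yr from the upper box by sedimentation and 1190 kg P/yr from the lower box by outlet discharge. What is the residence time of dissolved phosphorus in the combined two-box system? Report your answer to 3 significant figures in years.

37.7 yr

For the system as a whole, the A↔B exchange is internal and contributes nothing to the throughput; only the external sinks remove mass.
M_total = 53400 + 32900 = 86300 kg P.
ΣF_external_out = 1100 + 1190 = 2290.0 kg P/yr.
τ = M_total / ΣF_ext = 86300 / 2290.0 = 37.69 yr.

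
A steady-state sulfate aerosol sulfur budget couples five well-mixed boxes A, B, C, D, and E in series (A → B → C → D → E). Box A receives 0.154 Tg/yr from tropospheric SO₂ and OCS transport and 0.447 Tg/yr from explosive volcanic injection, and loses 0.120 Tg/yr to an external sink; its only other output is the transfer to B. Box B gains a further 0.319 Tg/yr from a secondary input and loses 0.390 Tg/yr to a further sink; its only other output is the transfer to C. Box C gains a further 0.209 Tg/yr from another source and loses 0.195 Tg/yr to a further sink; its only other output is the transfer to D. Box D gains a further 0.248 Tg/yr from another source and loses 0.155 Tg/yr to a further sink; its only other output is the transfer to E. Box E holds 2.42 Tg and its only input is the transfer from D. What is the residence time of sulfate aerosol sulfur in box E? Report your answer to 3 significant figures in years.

4.68 yr

Box A: F(A→B) = (0.154 + 0.447) − 0.120 = 0.48100 Tg/yr.
Box B: F(B→C) = (0.48100 + 0.319) − 0.390 = 0.41000 Tg/yr.
Box C: F(C→D) = (0.41000 + 0.209) − 0.195 = 0.42400 Tg/yr.
Box D: F(D→E) = (0.42400 + 0.248) − 0.155 = 0.51700 Tg/yr.
Box E throughput = its input = 0.51700 Tg/yr; τ = 2.42 / 0.51700 = 4.681 yr.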